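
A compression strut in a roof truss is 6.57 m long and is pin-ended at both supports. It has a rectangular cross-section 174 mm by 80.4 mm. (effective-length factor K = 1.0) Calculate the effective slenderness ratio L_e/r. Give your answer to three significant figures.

For a rectangle r_min = b/√12 = 80.4/√12 = 23.21 mm
L_e = K·L = 1 × 6.57 m = 6.570 m = 6570.0 mm
λ = L_e / r_min = 6570.0 / 23.21 = 283

λ ≈ 283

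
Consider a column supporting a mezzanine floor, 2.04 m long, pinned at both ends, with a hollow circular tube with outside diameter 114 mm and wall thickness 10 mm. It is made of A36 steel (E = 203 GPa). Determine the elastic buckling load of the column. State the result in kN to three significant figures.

Inner diameter d_i = 114 − 2×10 = 94.00 mm
I = π(d_o⁴ − d_i⁴)/64 = π(114⁴ − 94.00⁴)/64 = 4.458×10^6 mm⁴
I = 4.458×10^6 mm⁴ = 4.458×10^-6 m⁴
Effective length L_e = K·L = 1 × 2.04 = 2.040 m
P_cr = π²EI / L_e² = π² × 203×10⁹ × 4.458×10^-6 / 2.040² = 2.146×10^6 N

P_cr ≈ 2150 kN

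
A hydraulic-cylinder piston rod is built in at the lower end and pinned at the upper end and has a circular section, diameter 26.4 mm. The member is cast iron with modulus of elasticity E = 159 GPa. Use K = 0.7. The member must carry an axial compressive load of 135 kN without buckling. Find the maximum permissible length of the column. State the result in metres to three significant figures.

I = πd⁴/64 = π×26.4⁴/64 = 2.384×10^4 mm⁴
I = 2.384×10^-8 m⁴
At the buckling limit P_cr = P = 1.350×10^5 N
From P_cr = π²EI/(K·L)²:  L = (1/K)·√(π²EI/P_cr) = (1/0.7)·√(π²×1.59×10^11×2.384×10^-8/1.350×10^5)
L = 0.752 m

L_max ≈ 0.752 m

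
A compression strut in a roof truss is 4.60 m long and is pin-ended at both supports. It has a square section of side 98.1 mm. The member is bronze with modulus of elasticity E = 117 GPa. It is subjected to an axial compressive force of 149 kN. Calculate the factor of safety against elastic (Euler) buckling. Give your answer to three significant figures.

I = a⁴/12 = 98.1⁴/12 = 7.718×10^6 mm⁴
I = 7.718×10^6 mm⁴ = 7.718×10^-6 m⁴
Effective length L_e = K·L = 1 × 4.60 = 4.600 m
P_cr = π²EI / L_e² = π² × 117×10⁹ × 7.718×10^-6 / 4.600² = 4.212×10^5 N
Factor of safety n = P_cr / P = 421.18 / 149 = 2.83

n ≈ 2.83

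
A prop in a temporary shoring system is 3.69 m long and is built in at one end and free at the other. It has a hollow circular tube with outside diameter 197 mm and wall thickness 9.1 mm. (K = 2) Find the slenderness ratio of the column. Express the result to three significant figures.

Inner diameter d_i = 197 − 2×9.1 = 178.8 mm
I = π(d_o⁴ − d_i⁴)/64 = π(197⁴ − 178.8⁴)/64 = 2.376×10^7 mm⁴
A = 5.372×10^3 mm²;  r_min = √(I/A) = √(2.376×10^7/5.372×10^3) = 66.51 mm
L_e = K·L = 2 × 3.69 m = 7.380 m = 7380.0 mm
λ = L_e / r_min = 7380.0 / 66.51 = 111

λ ≈ 111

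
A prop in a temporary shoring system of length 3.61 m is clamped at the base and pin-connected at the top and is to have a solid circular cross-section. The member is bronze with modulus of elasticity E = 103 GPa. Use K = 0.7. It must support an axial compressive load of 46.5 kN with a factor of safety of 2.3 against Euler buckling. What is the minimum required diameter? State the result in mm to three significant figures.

d ≈ 60.8 mm

Required P_cr = n·P = 2.3 × 46.5 = 107.0 kN
L_e = K·L = 0.7 × 3.61 = 2.527 m
Required I = P_cr·L_e²/(π²E) = 1.069×10^5 × 2.527² / (π² × 1.03×10^11) = 6.718×10^-7 m⁴
I_req = 6.718×10^5 mm⁴
Solid circle: I = πd⁴/64  ⇒  d = (64I/π)^(1/4) = (64×6.718×10^5/π)^(1/4) = 60.8 mm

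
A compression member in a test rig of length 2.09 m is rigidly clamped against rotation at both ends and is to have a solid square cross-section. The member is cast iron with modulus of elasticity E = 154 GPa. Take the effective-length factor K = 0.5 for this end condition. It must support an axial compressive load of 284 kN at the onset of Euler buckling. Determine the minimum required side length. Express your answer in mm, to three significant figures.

L_e = K·L = 0.5 × 2.09 = 1.045 m
Required I = P_cr·L_e²/(π²E) = 2.840×10^5 × 1.045² / (π² × 1.54×10^11) = 2.040×10^-7 m⁴
I_req = 2.040×10^5 mm⁴
Solid square: I = a⁴/12  ⇒  a = (12I)^(1/4) = (12×2.040×10^5)^(1/4) = 39.6 mm

a ≈ 39.6 mm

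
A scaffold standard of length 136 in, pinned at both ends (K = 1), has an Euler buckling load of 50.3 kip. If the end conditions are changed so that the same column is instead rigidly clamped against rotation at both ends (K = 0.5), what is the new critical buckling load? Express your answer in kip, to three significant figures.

P_cr ∝ 1/K², so P_cr,new = P_cr,old × (K_old/K_new)² = 50.3 × (1/0.5)²
= 50.3 × 4.000 = 201 kip

P_cr ≈ 201 kip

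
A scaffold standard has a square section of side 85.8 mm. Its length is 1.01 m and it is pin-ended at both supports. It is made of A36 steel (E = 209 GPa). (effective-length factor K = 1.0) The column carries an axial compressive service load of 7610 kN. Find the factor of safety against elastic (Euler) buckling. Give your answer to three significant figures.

I = a⁴/12 = 85.8⁴/12 = 4.516×10^6 mm⁴
I = 4.516×10^6 mm⁴ = 4.516×10^-6 m⁴
Effective length L_e = K·L = 1 × 1.01 = 1.010 m
P_cr = π²EI / L_e² = π² × 209×10⁹ × 4.516×10^-6 / 1.010² = 9.132×10^6 N
Factor of safety n = P_cr / P = 9132.1 / 7610 = 1.20

n ≈ 1.20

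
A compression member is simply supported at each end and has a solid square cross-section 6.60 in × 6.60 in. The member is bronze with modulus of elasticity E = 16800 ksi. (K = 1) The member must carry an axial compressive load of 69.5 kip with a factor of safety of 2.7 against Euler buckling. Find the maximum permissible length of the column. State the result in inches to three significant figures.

I = a⁴/12 = 6.60⁴/12 = 158.1 in⁴
Required critical load P_cr = n·P = 2.7 × 69.5 = 187.6 kip = 1.877×10^5 lb
From P_cr = π²EI/(K·L)²:  L = (1/K)·√(π²EI/P_cr) = (1/1)·√(π²×1.68×10^7×158.1/1.877×10^5)
L = 374 in

L_max ≈ 374 in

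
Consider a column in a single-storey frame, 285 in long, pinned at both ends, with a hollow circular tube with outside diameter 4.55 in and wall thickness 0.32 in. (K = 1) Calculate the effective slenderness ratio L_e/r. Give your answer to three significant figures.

Inner diameter d_i = 4.55 − 2×0.32 = 3.910 in
I = π(d_o⁴ − d_i⁴)/64 = π(4.55⁴ − 3.910⁴)/64 = 9.566 in⁴
A = 4.252 in²;  r_min = √(I/A) = √(9.566/4.252) = 1.500 in
L_e = K·L = 1 × 285 = 285.0 in
λ = L_e / r_min = 285.00 / 1.500 = 190

λ ≈ 190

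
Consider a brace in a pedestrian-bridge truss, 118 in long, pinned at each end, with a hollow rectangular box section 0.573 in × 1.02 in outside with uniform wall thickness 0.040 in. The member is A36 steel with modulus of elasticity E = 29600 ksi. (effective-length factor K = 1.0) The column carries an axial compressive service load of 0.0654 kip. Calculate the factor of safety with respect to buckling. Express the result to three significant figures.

Inner dimensions: h_i = 1.02 − 2×0.040 = 0.9400 in, b_i = 0.573 − 2×0.040 = 0.4930 in
Weak-axis I_min = (h_o·b_o³ − h_i·b_i³)/12 with b_o = 0.573, b_i = 0.4930 in (shorter outer/inner sides).
I_min = (1.02×0.573³ − 0.9400×0.4930³)/12 = 6.605×10^-3 in⁴
Effective length L_e = K·L = 1 × 118 = 118.0 in
P_cr = π²EI / L_e² = π² × 29600×10³ × 6.605×10^-3 / 118.0² = 138.6 lb
Factor of safety n = P_cr / P = 0.13858 / 0.0654 = 2.12

n ≈ 2.12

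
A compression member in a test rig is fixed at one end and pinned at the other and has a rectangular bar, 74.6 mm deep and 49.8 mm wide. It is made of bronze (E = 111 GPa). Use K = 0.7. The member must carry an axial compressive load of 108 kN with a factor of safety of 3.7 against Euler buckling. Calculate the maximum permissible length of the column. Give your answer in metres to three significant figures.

Buckling occurs about the weak axis: I_min = h·b³/12 with b = 49.8 mm (the shorter side).
I_min = 74.6×49.8³/12 = 7.678×10^5 mm⁴
I = 7.678×10^-7 m⁴
Required critical load P_cr = n·P = 3.7 × 108 = 399.6 kN = 3.996×10^5 N
From P_cr = π²EI/(K·L)²:  L = (1/K)·√(π²EI/P_cr) = (1/0.7)·√(π²×1.11×10^11×7.678×10^-7/3.996×10^5)
L = 2.07 m

L_max ≈ 2.07 m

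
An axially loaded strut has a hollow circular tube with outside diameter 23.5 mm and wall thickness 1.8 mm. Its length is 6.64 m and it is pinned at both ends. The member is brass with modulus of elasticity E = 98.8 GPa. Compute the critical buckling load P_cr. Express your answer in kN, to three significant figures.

Inner diameter d_i = 23.5 − 2×1.8 = 19.90 mm
I = π(d_o⁴ − d_i⁴)/64 = π(23.5⁴ − 19.90⁴)/64 = 7.273×10^3 mm⁴
I = 7.273×10^3 mm⁴ = 7.273×10^-9 m⁴
Effective length L_e = K·L = 1 × 6.64 = 6.640 m
P_cr = π²EI / L_e² = π² × 98.8×10⁹ × 7.273×10^-9 / 6.640² = 160.8 N

P_cr ≈ 0.161 kN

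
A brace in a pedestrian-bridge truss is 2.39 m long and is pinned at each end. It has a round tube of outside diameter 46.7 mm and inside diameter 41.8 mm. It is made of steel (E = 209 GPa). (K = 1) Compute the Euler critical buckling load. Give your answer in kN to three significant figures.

P_cr ≈ 30.2 kN

d_o = 46.7 mm, d_i = 41.8 mm
I = π(d_o⁴ − d_i⁴)/64 = π(46.7⁴ − 41.80⁴)/64 = 8.362×10^4 mm⁴
I = 8.362×10^4 mm⁴ = 8.362×10^-8 m⁴
Effective length L_e = K·L = 1 × 2.39 = 2.390 m
P_cr = π²EI / L_e² = π² × 209×10⁹ × 8.362×10^-8 / 2.390² = 3.020×10^4 N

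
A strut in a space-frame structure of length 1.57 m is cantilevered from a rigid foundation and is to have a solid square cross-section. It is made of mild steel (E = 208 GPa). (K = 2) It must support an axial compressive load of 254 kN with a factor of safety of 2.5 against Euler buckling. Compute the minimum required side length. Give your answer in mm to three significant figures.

Required P_cr = n·P = 2.5 × 254 = 635.0 kN
L_e = K·L = 2 × 1.57 = 3.140 m
Required I = P_cr·L_e²/(π²E) = 6.350×10^5 × 3.140² / (π² × 2.08×10^11) = 3.050×10^-6 m⁴
I_req = 3.050×10^6 mm⁴
Solid square: I = a⁴/12  ⇒  a = (12I)^(1/4) = (12×3.050×10^6)^(1/4) = 77.8 mm

a ≈ 77.8 mm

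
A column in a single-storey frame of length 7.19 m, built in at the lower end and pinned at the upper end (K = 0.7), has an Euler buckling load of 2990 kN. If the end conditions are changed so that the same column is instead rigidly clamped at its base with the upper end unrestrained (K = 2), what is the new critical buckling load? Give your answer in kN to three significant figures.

P_cr ∝ 1/K², so P_cr,new = P_cr,old × (K_old/K_new)² = 2990 × (0.7/2)²
= 2990 × 0.1225 = 366 kN

P_cr ≈ 366 kN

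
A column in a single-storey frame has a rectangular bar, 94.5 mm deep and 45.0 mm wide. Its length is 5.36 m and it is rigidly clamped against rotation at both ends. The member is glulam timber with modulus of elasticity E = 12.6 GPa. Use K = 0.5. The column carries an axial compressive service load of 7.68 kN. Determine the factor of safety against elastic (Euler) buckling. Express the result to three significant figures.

Buckling occurs about the weak axis: I_min = h·b³/12 with b = 45.0 mm (the shorter side).
I_min = 94.5×45.0³/12 = 7.176×10^5 mm⁴
I = 7.176×10^5 mm⁴ = 7.176×10^-7 m⁴
Effective length L_e = K·L = 0.5 × 5.36 = 2.680 m
P_cr = π²EI / L_e² = π² × 12.6×10⁹ × 7.176×10^-7 / 2.680² = 1.242×10^4 N
Factor of safety n = P_cr / P = 12.425 / 7.68 = 1.62

n ≈ 1.62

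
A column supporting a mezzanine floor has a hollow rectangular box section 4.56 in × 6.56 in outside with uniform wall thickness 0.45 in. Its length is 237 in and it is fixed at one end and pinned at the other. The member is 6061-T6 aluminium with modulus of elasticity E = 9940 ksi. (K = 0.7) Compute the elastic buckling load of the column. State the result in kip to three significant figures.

Inner dimensions: h_i = 6.56 − 2×0.45 = 5.660 in, b_i = 4.56 − 2×0.45 = 3.660 in
Weak-axis I_min = (h_o·b_o³ − h_i·b_i³)/12 with b_o = 4.56, b_i = 3.660 in (shorter outer/inner sides).
I_min = (6.56×4.56³ − 5.660×3.660³)/12 = 28.71 in⁴
Effective length L_e = K·L = 0.7 × 237 = 165.9 in
P_cr = π²EI / L_e² = π² × 9940×10³ × 28.71 / 165.9² = 1.023×10^5 lb

P_cr ≈ 102 kip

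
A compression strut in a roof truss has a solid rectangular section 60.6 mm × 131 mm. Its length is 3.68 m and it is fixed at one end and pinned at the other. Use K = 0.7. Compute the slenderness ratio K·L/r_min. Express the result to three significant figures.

λ ≈ 147

For a rectangle r_min = b/√12 = 60.6/√12 = 17.49 mm
L_e = K·L = 0.7 × 3.68 m = 2.576 m = 2576.0 mm
λ = L_e / r_min = 2576.0 / 17.49 = 147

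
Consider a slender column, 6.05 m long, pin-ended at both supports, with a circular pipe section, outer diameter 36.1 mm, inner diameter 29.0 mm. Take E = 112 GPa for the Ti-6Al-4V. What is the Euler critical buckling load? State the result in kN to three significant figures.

P_cr ≈ 1.47 kN

d_o = 36.1 mm, d_i = 29.0 mm
I = π(d_o⁴ − d_i⁴)/64 = π(36.1⁴ − 29.00⁴)/64 = 4.865×10^4 mm⁴
I = 4.865×10^4 mm⁴ = 4.865×10^-8 m⁴
Effective length L_e = K·L = 1 × 6.05 = 6.050 m
P_cr = π²EI / L_e² = π² × 112×10⁹ × 4.865×10^-8 / 6.050² = 1.469×10^3 N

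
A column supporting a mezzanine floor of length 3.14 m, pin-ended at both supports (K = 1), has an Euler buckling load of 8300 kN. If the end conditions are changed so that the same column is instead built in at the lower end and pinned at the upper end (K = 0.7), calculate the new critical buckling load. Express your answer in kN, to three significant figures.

P_cr ∝ 1/K², so P_cr,new = P_cr,old × (K_old/K_new)² = 8300 × (1/0.7)²
= 8300 × 2.041 = 16900 kN

P_cr ≈ 16900 kN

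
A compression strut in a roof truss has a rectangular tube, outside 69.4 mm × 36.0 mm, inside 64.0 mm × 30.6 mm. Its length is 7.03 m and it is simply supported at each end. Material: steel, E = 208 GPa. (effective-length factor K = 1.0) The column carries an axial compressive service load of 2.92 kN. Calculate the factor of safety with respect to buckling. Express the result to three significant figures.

n ≈ 1.66

Weak-axis I_min = (h_o·b_o³ − h_i·b_i³)/12 with b_o = 36.0, b_i = 30.60 mm (shorter outer/inner sides).
I_min = (69.4×36.0³ − 64.00×30.60³)/12 = 1.170×10^5 mm⁴
I = 1.170×10^5 mm⁴ = 1.170×10^-7 m⁴
Effective length L_e = K·L = 1 × 7.03 = 7.030 m
P_cr = π²EI / L_e² = π² × 208×10⁹ × 1.170×10^-7 / 7.030² = 4.861×10^3 N
Factor of safety n = P_cr / P = 4.8606 / 2.92 = 1.66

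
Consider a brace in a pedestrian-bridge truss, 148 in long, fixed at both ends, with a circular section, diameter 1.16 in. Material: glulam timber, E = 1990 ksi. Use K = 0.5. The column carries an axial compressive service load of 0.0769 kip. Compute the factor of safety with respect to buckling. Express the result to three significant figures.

I = πd⁴/64 = π×1.16⁴/64 = 8.888×10^-2 in⁴
Effective length L_e = K·L = 0.5 × 148 = 74.00 in
P_cr = π²EI / L_e² = π² × 1990×10³ × 8.888×10^-2 / 74.00² = 318.8 lb
Factor of safety n = P_cr / P = 0.31878 / 0.0769 = 4.15

n ≈ 4.15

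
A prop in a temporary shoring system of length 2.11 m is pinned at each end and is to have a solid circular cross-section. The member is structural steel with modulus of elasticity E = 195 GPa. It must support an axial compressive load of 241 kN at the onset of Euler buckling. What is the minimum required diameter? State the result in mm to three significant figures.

L_e = K·L = 1 × 2.11 = 2.110 m
Required I = P_cr·L_e²/(π²E) = 2.410×10^5 × 2.110² / (π² × 1.95×10^11) = 5.575×10^-7 m⁴
I_req = 5.575×10^5 mm⁴
Solid circle: I = πd⁴/64  ⇒  d = (64I/π)^(1/4) = (64×5.575×10^5/π)^(1/4) = 58.1 mm

d ≈ 58.1 mm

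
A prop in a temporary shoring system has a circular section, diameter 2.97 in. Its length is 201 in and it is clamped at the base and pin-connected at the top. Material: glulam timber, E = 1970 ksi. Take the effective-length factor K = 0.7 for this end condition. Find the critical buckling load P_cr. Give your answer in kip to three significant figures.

I = πd⁴/64 = π×2.97⁴/64 = 3.819 in⁴
Effective length L_e = K·L = 0.7 × 201 = 140.7 in
P_cr = π²EI / L_e² = π² × 1970×10³ × 3.819 / 140.7² = 3.751×10^3 lb

P_cr ≈ 3.75 kip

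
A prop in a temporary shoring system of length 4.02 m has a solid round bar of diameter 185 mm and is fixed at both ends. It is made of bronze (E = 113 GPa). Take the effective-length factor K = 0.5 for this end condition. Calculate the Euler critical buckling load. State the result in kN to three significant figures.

P_cr ≈ 15900 kN

I = πd⁴/64 = π×185⁴/64 = 5.750×10^7 mm⁴
I = 5.750×10^7 mm⁴ = 5.750×10^-5 m⁴
Effective length L_e = K·L = 0.5 × 4.02 = 2.010 m
P_cr = π²EI / L_e² = π² × 113×10⁹ × 5.750×10^-5 / 2.010² = 1.587×10^7 N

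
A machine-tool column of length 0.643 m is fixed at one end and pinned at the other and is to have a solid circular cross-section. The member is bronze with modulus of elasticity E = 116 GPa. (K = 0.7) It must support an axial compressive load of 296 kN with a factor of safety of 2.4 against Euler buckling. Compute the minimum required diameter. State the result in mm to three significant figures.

d ≈ 40.0 mm

Required P_cr = n·P = 2.4 × 296 = 710.4 kN
L_e = K·L = 0.7 × 0.643 = 0.4501 m
Required I = P_cr·L_e²/(π²E) = 7.104×10^5 × 0.4501² / (π² × 1.16×10^11) = 1.257×10^-7 m⁴
I_req = 1.257×10^5 mm⁴
Solid circle: I = πd⁴/64  ⇒  d = (64I/π)^(1/4) = (64×1.257×10^5/π)^(1/4) = 40.0 mm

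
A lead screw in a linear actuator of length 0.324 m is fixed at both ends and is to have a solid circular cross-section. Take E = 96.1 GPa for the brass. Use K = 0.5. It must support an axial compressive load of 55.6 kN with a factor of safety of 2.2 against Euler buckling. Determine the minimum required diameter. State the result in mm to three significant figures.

Required P_cr = n·P = 2.2 × 55.6 = 122.3 kN
L_e = K·L = 0.5 × 0.324 = 0.1620 m
Required I = P_cr·L_e²/(π²E) = 1.223×10^5 × 0.1620² / (π² × 9.61×10^10) = 3.385×10^-9 m⁴
I_req = 3.385×10^3 mm⁴
Solid circle: I = πd⁴/64  ⇒  d = (64I/π)^(1/4) = (64×3.385×10^3/π)^(1/4) = 16.2 mm

d ≈ 16.2 mm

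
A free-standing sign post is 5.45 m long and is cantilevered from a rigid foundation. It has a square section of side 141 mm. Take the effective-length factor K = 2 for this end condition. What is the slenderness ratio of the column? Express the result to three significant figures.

λ ≈ 268

For a square r = a/√12 = 141/√12 = 40.70 mm
L_e = K·L = 2 × 5.45 m = 10.90 m = 10900 mm
λ = L_e / r_min = 10900 / 40.70 = 268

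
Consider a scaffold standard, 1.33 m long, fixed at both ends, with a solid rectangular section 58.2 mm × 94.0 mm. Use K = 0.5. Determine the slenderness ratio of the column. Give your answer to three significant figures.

Buckling occurs about the weak axis: I_min = h·b³/12 with b = 58.2 mm (the shorter side).
I_min = 94.0×58.2³/12 = 1.544×10^6 mm⁴
A = 5.471×10^3 mm²;  r_min = √(I/A) = √(1.544×10^6/5.471×10^3) = 16.80 mm
L_e = K·L = 0.5 × 1.33 m = 0.6650 m = 665.00 mm
λ = L_e / r_min = 665.00 / 16.80 = 39.6

λ ≈ 39.6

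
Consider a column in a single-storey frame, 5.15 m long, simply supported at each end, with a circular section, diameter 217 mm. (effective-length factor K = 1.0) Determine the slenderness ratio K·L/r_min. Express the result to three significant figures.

For a solid circle r = d/4 = 217/4 = 54.25 mm
L_e = K·L = 1 × 5.15 m = 5.150 m = 5150.0 mm
λ = L_e / r_min = 5150.0 / 54.25 = 94.9

λ ≈ 94.9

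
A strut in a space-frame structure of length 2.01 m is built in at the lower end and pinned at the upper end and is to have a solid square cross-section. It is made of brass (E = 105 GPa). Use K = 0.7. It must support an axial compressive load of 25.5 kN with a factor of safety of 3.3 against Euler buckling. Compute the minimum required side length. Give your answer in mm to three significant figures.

a ≈ 37.3 mm

Required P_cr = n·P = 3.3 × 25.5 = 84.15 kN
L_e = K·L = 0.7 × 2.01 = 1.407 m
Required I = P_cr·L_e²/(π²E) = 8.415×10^4 × 1.407² / (π² × 1.05×10^11) = 1.608×10^-7 m⁴
I_req = 1.608×10^5 mm⁴
Solid square: I = a⁴/12  ⇒  a = (12I)^(1/4) = (12×1.608×10^5)^(1/4) = 37.3 mm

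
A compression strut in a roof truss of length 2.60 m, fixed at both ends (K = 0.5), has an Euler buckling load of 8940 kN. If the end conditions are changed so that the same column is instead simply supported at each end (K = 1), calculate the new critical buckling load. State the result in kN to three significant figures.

P_cr ≈ 2240 kN

P_cr ∝ 1/K², so P_cr,new = P_cr,old × (K_old/K_new)² = 8940 × (0.5/1)²
= 8940 × 0.2500 = 2240 kN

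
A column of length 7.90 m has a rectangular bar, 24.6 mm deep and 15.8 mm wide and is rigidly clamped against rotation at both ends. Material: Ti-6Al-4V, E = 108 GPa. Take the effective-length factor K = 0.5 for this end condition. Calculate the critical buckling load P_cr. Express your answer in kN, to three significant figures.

P_cr ≈ 0.552 kN

Buckling occurs about the weak axis: I_min = h·b³/12 with b = 15.8 mm (the shorter side).
I_min = 24.6×15.8³/12 = 8.086×10^3 mm⁴
I = 8.086×10^3 mm⁴ = 8.086×10^-9 m⁴
Effective length L_e = K·L = 0.5 × 7.90 = 3.950 m
P_cr = π²EI / L_e² = π² × 108×10⁹ × 8.086×10^-9 / 3.950² = 552.4 N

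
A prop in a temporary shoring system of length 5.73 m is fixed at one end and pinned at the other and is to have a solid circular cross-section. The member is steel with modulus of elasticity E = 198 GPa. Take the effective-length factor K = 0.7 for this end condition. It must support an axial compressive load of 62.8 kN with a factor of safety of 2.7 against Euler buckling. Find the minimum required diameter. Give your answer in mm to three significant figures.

Required P_cr = n·P = 2.7 × 62.8 = 169.6 kN
L_e = K·L = 0.7 × 5.73 = 4.011 m
Required I = P_cr·L_e²/(π²E) = 1.696×10^5 × 4.011² / (π² × 1.98×10^11) = 1.396×10^-6 m⁴
I_req = 1.396×10^6 mm⁴
Solid circle: I = πd⁴/64  ⇒  d = (64I/π)^(1/4) = (64×1.396×10^6/π)^(1/4) = 73.0 mm

d ≈ 73.0 mm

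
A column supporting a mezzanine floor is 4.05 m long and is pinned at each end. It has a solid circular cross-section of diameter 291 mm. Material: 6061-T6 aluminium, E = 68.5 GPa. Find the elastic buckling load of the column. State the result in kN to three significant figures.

P_cr ≈ 14500 kN

I = πd⁴/64 = π×291⁴/64 = 3.520×10^8 mm⁴
I = 3.520×10^8 mm⁴ = 3.520×10^-4 m⁴
Effective length L_e = K·L = 1 × 4.05 = 4.050 m
P_cr = π²EI / L_e² = π² × 68.5×10⁹ × 3.520×10^-4 / 4.050² = 1.451×10^7 N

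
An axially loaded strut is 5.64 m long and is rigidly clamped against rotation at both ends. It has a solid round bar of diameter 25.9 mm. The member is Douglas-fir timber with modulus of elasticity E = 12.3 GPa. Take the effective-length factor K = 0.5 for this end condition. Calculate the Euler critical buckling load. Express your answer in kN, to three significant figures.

I = πd⁴/64 = π×25.9⁴/64 = 2.209×10^4 mm⁴
I = 2.209×10^4 mm⁴ = 2.209×10^-8 m⁴
Effective length L_e = K·L = 0.5 × 5.64 = 2.820 m
P_cr = π²EI / L_e² = π² × 12.3×10⁹ × 2.209×10^-8 / 2.820² = 337.2 N

P_cr ≈ 0.337 kN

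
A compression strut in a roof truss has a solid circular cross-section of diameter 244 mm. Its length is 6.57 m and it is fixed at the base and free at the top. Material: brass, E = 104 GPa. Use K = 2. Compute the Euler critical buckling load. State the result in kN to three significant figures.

P_cr ≈ 1030 kN

I = πd⁴/64 = π×244⁴/64 = 1.740×10^8 mm⁴
I = 1.740×10^8 mm⁴ = 1.740×10^-4 m⁴
Effective length L_e = K·L = 2 × 6.57 = 13.14 m
P_cr = π²EI / L_e² = π² × 104×10⁹ × 1.740×10^-4 / 13.14² = 1.034×10^6 N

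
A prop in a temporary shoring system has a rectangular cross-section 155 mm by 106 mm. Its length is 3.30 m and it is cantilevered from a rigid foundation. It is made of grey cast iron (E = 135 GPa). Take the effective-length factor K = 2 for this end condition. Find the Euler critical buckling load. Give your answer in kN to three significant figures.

P_cr ≈ 471 kN

Buckling occurs about the weak axis: I_min = h·b³/12 with b = 106 mm (the shorter side).
I_min = 155×106³/12 = 1.538×10^7 mm⁴
I = 1.538×10^7 mm⁴ = 1.538×10^-5 m⁴
Effective length L_e = K·L = 2 × 3.30 = 6.600 m
P_cr = π²EI / L_e² = π² × 135×10⁹ × 1.538×10^-5 / 6.600² = 4.706×10^5 N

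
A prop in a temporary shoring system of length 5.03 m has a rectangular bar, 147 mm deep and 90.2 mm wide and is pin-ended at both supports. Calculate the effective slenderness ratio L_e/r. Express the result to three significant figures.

λ ≈ 193

For a rectangle r_min = b/√12 = 90.2/√12 = 26.04 mm
L_e = K·L = 1 × 5.03 m = 5.030 m = 5030.0 mm
λ = L_e / r_min = 5030.0 / 26.04 = 193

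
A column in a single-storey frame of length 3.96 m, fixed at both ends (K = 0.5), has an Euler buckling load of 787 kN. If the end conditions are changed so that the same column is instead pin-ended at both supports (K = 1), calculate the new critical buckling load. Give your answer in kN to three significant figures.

P_cr ∝ 1/K², so P_cr,new = P_cr,old × (K_old/K_new)² = 787 × (0.5/1)²
= 787 × 0.2500 = 197 kN

P_cr ≈ 197 kN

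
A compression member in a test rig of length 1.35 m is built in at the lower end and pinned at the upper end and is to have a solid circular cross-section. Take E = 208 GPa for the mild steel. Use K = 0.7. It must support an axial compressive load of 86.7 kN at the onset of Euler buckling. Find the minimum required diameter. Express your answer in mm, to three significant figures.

d ≈ 29.6 mm

L_e = K·L = 0.7 × 1.35 = 0.9450 m
Required I = P_cr·L_e²/(π²E) = 8.670×10^4 × 0.9450² / (π² × 2.08×10^11) = 3.772×10^-8 m⁴
I_req = 3.772×10^4 mm⁴
Solid circle: I = πd⁴/64  ⇒  d = (64I/π)^(1/4) = (64×3.772×10^4/π)^(1/4) = 29.6 mm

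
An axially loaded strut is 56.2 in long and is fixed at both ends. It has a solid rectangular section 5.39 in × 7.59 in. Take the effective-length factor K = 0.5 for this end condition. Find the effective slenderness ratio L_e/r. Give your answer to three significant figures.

λ ≈ 18.1

For a rectangle r_min = b/√12 = 5.39/√12 = 1.556 in
L_e = K·L = 0.5 × 56.2 = 28.10 in
λ = L_e / r_min = 28.100 / 1.556 = 18.1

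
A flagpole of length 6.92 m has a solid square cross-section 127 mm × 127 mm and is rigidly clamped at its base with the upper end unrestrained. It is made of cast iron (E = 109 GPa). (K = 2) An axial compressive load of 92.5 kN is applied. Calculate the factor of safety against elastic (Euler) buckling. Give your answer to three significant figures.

I = a⁴/12 = 127⁴/12 = 2.168×10^7 mm⁴
I = 2.168×10^7 mm⁴ = 2.168×10^-5 m⁴
Effective length L_e = K·L = 2 × 6.92 = 13.84 m
P_cr = π²EI / L_e² = π² × 109×10⁹ × 2.168×10^-5 / 13.84² = 1.218×10^5 N
Factor of safety n = P_cr / P = 121.76 / 92.5 = 1.32

n ≈ 1.32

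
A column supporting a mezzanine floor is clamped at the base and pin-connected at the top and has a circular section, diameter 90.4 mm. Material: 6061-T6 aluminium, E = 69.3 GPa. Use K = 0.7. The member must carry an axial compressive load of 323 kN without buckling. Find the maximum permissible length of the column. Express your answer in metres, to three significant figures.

I = πd⁴/64 = π×90.4⁴/64 = 3.278×10^6 mm⁴
I = 3.278×10^-6 m⁴
At the buckling limit P_cr = P = 3.230×10^5 N
From P_cr = π²EI/(K·L)²:  L = (1/K)·√(π²EI/P_cr) = (1/0.7)·√(π²×6.93×10^10×3.278×10^-6/3.230×10^5)
L = 3.76 m

L_max ≈ 3.76 m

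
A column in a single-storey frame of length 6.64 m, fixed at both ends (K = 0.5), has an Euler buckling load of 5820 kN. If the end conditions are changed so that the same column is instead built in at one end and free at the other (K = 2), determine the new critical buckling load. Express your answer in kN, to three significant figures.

P_cr ∝ 1/K², so P_cr,new = P_cr,old × (K_old/K_new)² = 5820 × (0.5/2)²
= 5820 × 0.06250 = 364 kN

P_cr ≈ 364 kN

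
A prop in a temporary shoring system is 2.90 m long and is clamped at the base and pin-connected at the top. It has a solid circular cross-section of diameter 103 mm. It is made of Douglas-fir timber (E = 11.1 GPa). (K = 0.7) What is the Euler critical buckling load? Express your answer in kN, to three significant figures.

I = πd⁴/64 = π×103⁴/64 = 5.525×10^6 mm⁴
I = 5.525×10^6 mm⁴ = 5.525×10^-6 m⁴
Effective length L_e = K·L = 0.7 × 2.90 = 2.030 m
P_cr = π²EI / L_e² = π² × 11.1×10⁹ × 5.525×10^-6 / 2.030² = 1.469×10^5 N

P_cr ≈ 147 kN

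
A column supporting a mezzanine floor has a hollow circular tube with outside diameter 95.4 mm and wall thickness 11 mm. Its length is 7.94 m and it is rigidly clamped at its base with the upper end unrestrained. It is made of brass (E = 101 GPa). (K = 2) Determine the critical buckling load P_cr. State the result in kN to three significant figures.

Inner diameter d_i = 95.4 − 2×11 = 73.40 mm
I = π(d_o⁴ − d_i⁴)/64 = π(95.4⁴ − 73.40⁴)/64 = 2.641×10^6 mm⁴
I = 2.641×10^6 mm⁴ = 2.641×10^-6 m⁴
Effective length L_e = K·L = 2 × 7.94 = 15.88 m
P_cr = π²EI / L_e² = π² × 101×10⁹ × 2.641×10^-6 / 15.88² = 1.044×10^4 N

P_cr ≈ 10.4 kN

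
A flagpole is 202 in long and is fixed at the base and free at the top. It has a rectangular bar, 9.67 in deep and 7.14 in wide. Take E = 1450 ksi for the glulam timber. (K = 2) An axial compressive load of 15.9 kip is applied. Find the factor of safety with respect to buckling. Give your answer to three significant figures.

n ≈ 1.62

Buckling occurs about the weak axis: I_min = h·b³/12 with b = 7.14 in (the shorter side).
I_min = 9.67×7.14³/12 = 293.3 in⁴
Effective length L_e = K·L = 2 × 202 = 404.0 in
P_cr = π²EI / L_e² = π² × 1450×10³ × 293.3 / 404.0² = 2.572×10^4 lb
Factor of safety n = P_cr / P = 25.718 / 15.9 = 1.62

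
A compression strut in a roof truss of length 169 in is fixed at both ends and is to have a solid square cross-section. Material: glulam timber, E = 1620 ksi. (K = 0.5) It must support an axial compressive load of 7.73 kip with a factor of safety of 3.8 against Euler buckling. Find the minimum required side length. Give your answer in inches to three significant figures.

Required P_cr = n·P = 3.8 × 7.73 = 29.37 kip
L_e = K·L = 0.5 × 169 = 84.50 in
Required I = P_cr·L_e²/(π²E) = 2.937×10^4 × 84.50² / (π² × 1.62×10^6) = 13.12 in⁴
Solid square: I = a⁴/12  ⇒  a = (12I)^(1/4) = (12×13.12)^(1/4) = 3.54 in

a ≈ 3.54 in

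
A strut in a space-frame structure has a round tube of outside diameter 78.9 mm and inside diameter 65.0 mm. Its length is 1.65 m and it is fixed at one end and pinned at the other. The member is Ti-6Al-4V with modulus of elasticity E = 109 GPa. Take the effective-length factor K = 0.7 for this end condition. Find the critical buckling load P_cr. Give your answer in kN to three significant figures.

d_o = 78.9 mm, d_i = 65.0 mm
I = π(d_o⁴ − d_i⁴)/64 = π(78.9⁴ − 65.00⁴)/64 = 1.026×10^6 mm⁴
I = 1.026×10^6 mm⁴ = 1.026×10^-6 m⁴
Effective length L_e = K·L = 0.7 × 1.65 = 1.155 m
P_cr = π²EI / L_e² = π² × 109×10⁹ × 1.026×10^-6 / 1.155² = 8.274×10^5 N

P_cr ≈ 827 kN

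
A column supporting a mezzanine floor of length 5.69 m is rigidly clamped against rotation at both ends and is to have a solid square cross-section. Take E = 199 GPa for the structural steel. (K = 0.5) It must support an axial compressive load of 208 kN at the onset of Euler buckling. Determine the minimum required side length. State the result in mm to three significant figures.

a ≈ 56.6 mm

L_e = K·L = 0.5 × 5.69 = 2.845 m
Required I = P_cr·L_e²/(π²E) = 2.080×10^5 × 2.845² / (π² × 1.99×10^11) = 8.572×10^-7 m⁴
I_req = 8.572×10^5 mm⁴
Solid square: I = a⁴/12  ⇒  a = (12I)^(1/4) = (12×8.572×10^5)^(1/4) = 56.6 mm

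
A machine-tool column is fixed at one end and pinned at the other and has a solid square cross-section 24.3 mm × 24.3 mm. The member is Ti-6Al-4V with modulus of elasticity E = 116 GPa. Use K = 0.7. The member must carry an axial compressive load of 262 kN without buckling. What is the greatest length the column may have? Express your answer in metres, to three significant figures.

L_max ≈ 0.509 m

I = a⁴/12 = 24.3⁴/12 = 2.906×10^4 mm⁴
I = 2.906×10^-8 m⁴
At the buckling limit P_cr = P = 2.620×10^5 N
From P_cr = π²EI/(K·L)²:  L = (1/K)·√(π²EI/P_cr) = (1/0.7)·√(π²×1.16×10^11×2.906×10^-8/2.620×10^5)
L = 0.509 m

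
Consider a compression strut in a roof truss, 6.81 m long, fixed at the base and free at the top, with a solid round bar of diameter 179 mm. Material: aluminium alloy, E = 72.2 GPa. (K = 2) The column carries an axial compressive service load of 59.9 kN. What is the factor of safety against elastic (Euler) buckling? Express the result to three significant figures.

I = πd⁴/64 = π×179⁴/64 = 5.039×10^7 mm⁴
I = 5.039×10^7 mm⁴ = 5.039×10^-5 m⁴
Effective length L_e = K·L = 2 × 6.81 = 13.62 m
P_cr = π²EI / L_e² = π² × 72.2×10⁹ × 5.039×10^-5 / 13.62² = 1.936×10^5 N
Factor of safety n = P_cr / P = 193.58 / 59.9 = 3.23

n ≈ 3.23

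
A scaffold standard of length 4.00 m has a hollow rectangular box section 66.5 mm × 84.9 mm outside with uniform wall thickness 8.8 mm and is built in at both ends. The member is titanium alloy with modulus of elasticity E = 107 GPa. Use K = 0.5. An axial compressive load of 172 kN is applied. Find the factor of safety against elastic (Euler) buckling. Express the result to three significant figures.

Inner dimensions: h_i = 84.9 − 2×8.8 = 67.30 mm, b_i = 66.5 − 2×8.8 = 48.90 mm
Weak-axis I_min = (h_o·b_o³ − h_i·b_i³)/12 with b_o = 66.5, b_i = 48.90 mm (shorter outer/inner sides).
I_min = (84.9×66.5³ − 67.30×48.90³)/12 = 1.425×10^6 mm⁴
I = 1.425×10^6 mm⁴ = 1.425×10^-6 m⁴
Effective length L_e = K·L = 0.5 × 4.00 = 2.000 m
P_cr = π²EI / L_e² = π² × 107×10⁹ × 1.425×10^-6 / 2.000² = 3.762×10^5 N
Factor of safety n = P_cr / P = 376.17 / 172 = 2.19

n ≈ 2.19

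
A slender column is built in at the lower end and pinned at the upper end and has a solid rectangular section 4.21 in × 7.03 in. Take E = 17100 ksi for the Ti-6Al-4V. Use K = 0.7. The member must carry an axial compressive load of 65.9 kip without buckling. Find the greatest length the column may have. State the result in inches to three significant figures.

L_max ≈ 478 in

Buckling occurs about the weak axis: I_min = h·b³/12 with b = 4.21 in (the shorter side).
I_min = 7.03×4.21³/12 = 43.71 in⁴
At the buckling limit P_cr = P = 6.590×10^4 lb
From P_cr = π²EI/(K·L)²:  L = (1/K)·√(π²EI/P_cr) = (1/0.7)·√(π²×1.71×10^7×43.71/6.590×10^4)
L = 478 in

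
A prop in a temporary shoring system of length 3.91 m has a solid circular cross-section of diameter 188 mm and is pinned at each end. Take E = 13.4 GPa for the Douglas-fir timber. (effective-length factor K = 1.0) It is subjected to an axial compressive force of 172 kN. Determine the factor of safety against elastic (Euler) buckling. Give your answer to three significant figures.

I = πd⁴/64 = π×188⁴/64 = 6.132×10^7 mm⁴
I = 6.132×10^7 mm⁴ = 6.132×10^-5 m⁴
Effective length L_e = K·L = 1 × 3.91 = 3.910 m
P_cr = π²EI / L_e² = π² × 13.4×10⁹ × 6.132×10^-5 / 3.910² = 5.305×10^5 N
Factor of safety n = P_cr / P = 530.46 / 172 = 3.08

n ≈ 3.08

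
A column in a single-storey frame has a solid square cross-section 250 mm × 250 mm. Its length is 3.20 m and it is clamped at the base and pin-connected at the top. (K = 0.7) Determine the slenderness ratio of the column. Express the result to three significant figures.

I = a⁴/12 = 250⁴/12 = 3.255×10^8 mm⁴
A = 6.250×10^4 mm²;  r_min = √(I/A) = √(3.255×10^8/6.250×10^4) = 72.17 mm
L_e = K·L = 0.7 × 3.20 m = 2.240 m = 2240.0 mm
λ = L_e / r_min = 2240.0 / 72.17 = 31.0

λ ≈ 31.0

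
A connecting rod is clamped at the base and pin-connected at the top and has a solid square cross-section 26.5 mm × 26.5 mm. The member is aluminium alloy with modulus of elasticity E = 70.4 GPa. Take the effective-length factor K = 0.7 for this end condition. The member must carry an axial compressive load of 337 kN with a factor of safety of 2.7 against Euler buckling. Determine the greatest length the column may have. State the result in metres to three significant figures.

L_max ≈ 0.253 m

I = a⁴/12 = 26.5⁴/12 = 4.110×10^4 mm⁴
I = 4.110×10^-8 m⁴
Required critical load P_cr = n·P = 2.7 × 337 = 909.9 kN = 9.099×10^5 N
From P_cr = π²EI/(K·L)²:  L = (1/K)·√(π²EI/P_cr) = (1/0.7)·√(π²×7.04×10^10×4.110×10^-8/9.099×10^5)
L = 0.253 m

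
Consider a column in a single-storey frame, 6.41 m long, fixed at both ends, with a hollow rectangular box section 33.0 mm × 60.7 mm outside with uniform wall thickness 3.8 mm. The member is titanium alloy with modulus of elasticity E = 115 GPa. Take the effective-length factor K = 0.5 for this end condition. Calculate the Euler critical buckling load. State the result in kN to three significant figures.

Inner dimensions: h_i = 60.7 − 2×3.8 = 53.10 mm, b_i = 33.0 − 2×3.8 = 25.40 mm
Weak-axis I_min = (h_o·b_o³ − h_i·b_i³)/12 with b_o = 33.0, b_i = 25.40 mm (shorter outer/inner sides).
I_min = (60.7×33.0³ − 53.10×25.40³)/12 = 1.093×10^5 mm⁴
I = 1.093×10^5 mm⁴ = 1.093×10^-7 m⁴
Effective length L_e = K·L = 0.5 × 6.41 = 3.205 m
P_cr = π²EI / L_e² = π² × 115×10⁹ × 1.093×10^-7 / 3.205² = 1.207×10^4 N

P_cr ≈ 12.1 kN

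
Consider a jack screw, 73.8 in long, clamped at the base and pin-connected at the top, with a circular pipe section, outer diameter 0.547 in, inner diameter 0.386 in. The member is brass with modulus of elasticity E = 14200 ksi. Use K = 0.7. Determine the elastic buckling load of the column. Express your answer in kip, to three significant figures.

d_o = 0.547 in, d_i = 0.386 in
I = π(d_o⁴ − d_i⁴)/64 = π(0.547⁴ − 0.3860⁴)/64 = 3.305×10^-3 in⁴
Effective length L_e = K·L = 0.7 × 73.8 = 51.66 in
P_cr = π²EI / L_e² = π² × 14200×10³ × 3.305×10^-3 / 51.66² = 173.6 lb

P_cr ≈ 0.174 kip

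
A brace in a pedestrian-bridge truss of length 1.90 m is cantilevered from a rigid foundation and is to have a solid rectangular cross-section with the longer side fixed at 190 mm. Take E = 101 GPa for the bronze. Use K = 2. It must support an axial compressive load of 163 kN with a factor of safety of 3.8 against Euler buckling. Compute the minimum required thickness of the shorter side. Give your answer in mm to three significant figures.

b ≈ 82.8 mm

Required P_cr = n·P = 3.8 × 163 = 619.4 kN
L_e = K·L = 2 × 1.90 = 3.800 m
Required I = P_cr·L_e²/(π²E) = 6.194×10^5 × 3.800² / (π² × 1.01×10^11) = 8.973×10^-6 m⁴
I_req = 8.973×10^6 mm⁴
Rectangle, weak axis: I_min = h·b³/12 with h = 190 mm fixed  ⇒  b = (12I/h)^(1/3) = 82.8 mm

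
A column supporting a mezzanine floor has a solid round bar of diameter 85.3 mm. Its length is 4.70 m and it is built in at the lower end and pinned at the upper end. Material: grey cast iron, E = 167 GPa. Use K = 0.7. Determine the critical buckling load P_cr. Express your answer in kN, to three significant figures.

P_cr ≈ 396 kN

I = πd⁴/64 = π×85.3⁴/64 = 2.599×10^6 mm⁴
I = 2.599×10^6 mm⁴ = 2.599×10^-6 m⁴
Effective length L_e = K·L = 0.7 × 4.70 = 3.290 m
P_cr = π²EI / L_e² = π² × 167×10⁹ × 2.599×10^-6 / 3.290² = 3.957×10^5 N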